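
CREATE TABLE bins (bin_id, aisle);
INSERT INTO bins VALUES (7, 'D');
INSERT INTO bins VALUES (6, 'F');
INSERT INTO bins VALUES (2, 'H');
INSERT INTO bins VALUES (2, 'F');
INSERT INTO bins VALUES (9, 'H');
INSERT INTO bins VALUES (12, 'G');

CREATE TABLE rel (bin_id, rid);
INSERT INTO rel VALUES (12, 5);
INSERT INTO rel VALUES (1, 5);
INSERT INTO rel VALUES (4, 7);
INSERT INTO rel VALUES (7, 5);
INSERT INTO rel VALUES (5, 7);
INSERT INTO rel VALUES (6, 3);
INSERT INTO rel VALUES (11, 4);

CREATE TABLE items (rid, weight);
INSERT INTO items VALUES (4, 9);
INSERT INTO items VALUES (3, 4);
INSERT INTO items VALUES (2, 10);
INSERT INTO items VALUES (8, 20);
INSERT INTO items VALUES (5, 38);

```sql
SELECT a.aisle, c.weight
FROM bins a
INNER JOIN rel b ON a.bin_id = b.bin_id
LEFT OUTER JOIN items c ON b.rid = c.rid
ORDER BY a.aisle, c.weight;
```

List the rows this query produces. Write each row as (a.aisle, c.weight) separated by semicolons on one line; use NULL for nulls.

Step 1 — a INNER JOIN b on bin_id → 3 row(s).
Then LEFT JOIN `items c` on rid: each of those 3 rows is kept; rows whose b.rid has no match in c get NULL for c's columns.

(D, 38); (F, 4); (G, 38)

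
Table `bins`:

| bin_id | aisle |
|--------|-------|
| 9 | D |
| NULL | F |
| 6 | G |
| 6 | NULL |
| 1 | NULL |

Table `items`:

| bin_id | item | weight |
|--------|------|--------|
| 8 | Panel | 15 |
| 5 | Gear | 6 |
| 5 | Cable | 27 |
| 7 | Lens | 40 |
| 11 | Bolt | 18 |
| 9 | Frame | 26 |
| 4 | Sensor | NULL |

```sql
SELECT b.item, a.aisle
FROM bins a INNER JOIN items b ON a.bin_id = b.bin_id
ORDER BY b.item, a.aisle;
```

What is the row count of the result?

1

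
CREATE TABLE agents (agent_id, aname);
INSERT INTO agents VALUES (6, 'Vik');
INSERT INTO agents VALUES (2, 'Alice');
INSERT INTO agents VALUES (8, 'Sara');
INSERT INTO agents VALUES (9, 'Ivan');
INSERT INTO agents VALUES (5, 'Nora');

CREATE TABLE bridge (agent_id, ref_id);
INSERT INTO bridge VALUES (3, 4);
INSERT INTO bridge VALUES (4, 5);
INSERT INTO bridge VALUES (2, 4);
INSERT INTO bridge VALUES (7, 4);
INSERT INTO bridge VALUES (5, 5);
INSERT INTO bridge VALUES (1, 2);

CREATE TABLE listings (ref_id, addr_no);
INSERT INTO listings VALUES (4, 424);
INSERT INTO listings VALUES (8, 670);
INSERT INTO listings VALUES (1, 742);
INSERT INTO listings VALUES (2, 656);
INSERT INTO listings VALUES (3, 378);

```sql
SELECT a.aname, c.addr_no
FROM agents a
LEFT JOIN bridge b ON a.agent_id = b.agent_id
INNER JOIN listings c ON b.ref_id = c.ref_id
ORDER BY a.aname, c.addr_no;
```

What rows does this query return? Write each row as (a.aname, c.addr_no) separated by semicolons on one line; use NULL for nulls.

(Alice, 424)

Evaluate left to right. First `agents a LEFT JOIN bridge b` on agent_id: 5 row(s).
Then INNER JOIN `listings c` on ref_id: keep only rows whose b.ref_id appears in c.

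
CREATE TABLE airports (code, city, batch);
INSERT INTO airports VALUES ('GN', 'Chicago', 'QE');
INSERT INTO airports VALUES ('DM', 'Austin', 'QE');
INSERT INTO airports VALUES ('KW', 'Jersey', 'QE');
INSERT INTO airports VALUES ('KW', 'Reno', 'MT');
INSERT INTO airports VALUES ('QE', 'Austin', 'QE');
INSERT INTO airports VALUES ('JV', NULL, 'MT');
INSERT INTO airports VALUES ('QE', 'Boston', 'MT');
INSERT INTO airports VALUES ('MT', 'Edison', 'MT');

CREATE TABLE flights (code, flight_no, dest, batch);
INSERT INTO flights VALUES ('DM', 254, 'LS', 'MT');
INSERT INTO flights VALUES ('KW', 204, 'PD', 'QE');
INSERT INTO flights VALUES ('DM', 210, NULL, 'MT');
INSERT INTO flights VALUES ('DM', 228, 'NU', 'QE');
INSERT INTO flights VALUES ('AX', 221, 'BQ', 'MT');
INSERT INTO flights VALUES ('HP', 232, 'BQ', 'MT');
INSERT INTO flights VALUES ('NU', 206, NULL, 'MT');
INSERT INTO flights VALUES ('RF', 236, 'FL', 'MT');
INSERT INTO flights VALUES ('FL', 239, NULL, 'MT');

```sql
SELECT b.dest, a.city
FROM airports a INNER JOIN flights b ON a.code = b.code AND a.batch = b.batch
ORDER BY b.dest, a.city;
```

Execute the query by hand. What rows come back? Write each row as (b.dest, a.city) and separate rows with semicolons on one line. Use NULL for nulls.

INNER JOIN keeps only pairs where the ON condition holds.
Matching on a.code = b.code AND a.batch = b.batch.
Matched pairs: 2.

(NU, Austin); (PD, Jersey)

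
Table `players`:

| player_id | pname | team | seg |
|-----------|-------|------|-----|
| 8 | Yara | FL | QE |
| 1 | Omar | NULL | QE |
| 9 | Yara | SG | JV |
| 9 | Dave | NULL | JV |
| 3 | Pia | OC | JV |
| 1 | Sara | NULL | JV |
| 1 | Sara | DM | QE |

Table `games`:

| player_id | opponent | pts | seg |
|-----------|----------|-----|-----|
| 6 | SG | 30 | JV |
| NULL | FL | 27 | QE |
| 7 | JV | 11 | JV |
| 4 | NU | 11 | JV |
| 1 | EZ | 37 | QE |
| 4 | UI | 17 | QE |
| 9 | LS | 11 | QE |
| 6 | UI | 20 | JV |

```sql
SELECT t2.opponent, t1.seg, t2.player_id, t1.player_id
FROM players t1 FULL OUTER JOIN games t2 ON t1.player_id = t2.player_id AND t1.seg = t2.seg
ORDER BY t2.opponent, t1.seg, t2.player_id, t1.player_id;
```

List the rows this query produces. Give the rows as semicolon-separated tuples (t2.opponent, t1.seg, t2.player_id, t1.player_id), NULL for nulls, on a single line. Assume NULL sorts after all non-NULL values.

(EZ, QE, 1, 1); (EZ, QE, 1, 1); (FL, NULL, NULL, NULL); (JV, NULL, 7, NULL); (LS, NULL, 9, NULL); (NU, NULL, 4, NULL); (SG, NULL, 6, NULL); (UI, NULL, 4, NULL); (UI, NULL, 6, NULL); (NULL, JV, NULL, 1); (NULL, JV, NULL, 3); (NULL, JV, NULL, 9); (NULL, JV, NULL, 9); (NULL, QE, NULL, 8)

FULL OUTER JOIN keeps every row from both sides; unmatched rows get NULL for the other side's columns.
Matching on t1.player_id = t2.player_id AND t1.seg = t2.seg. A NULL in a compared column never satisfies the condition.
- player_id=8, seg=QE: no t2 row matches, row kept with t2 columns NULL.
- player_id=1, seg=QE: 1 matching t2 row(s), so 1 row(s) emitted.
- player_id=9, seg=JV: no t2 row matches, row kept with t2 columns NULL.
- player_id=9, seg=JV: no t2 row matches, row kept with t2 columns NULL.
- player_id=3, seg=JV: no t2 row matches, row kept with t2 columns NULL.
- player_id=1, seg=JV: no t2 row matches, row kept with t2 columns NULL.
- player_id=1, seg=QE: 1 matching t2 row(s), so 1 row(s) emitted.
- 7 t2 row(s) had no t1 match → kept, t1 columns NULL.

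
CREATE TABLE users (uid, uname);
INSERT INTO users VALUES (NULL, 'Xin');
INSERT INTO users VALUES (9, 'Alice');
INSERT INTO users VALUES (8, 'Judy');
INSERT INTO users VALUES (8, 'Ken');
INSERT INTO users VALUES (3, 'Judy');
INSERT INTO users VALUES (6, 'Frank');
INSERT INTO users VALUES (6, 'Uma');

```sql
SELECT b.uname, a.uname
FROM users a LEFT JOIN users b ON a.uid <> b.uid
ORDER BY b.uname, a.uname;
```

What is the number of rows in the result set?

LEFT JOIN keeps every row from `users a`; unmatched rows get NULL for `users b`'s columns.
Matching on a.uid <> b.uid. A NULL in a compared column never satisfies the condition.
Matched pairs: 26; unmatched a rows kept: 1.
Total: 26 matched + 1 padded = 27 rows.

27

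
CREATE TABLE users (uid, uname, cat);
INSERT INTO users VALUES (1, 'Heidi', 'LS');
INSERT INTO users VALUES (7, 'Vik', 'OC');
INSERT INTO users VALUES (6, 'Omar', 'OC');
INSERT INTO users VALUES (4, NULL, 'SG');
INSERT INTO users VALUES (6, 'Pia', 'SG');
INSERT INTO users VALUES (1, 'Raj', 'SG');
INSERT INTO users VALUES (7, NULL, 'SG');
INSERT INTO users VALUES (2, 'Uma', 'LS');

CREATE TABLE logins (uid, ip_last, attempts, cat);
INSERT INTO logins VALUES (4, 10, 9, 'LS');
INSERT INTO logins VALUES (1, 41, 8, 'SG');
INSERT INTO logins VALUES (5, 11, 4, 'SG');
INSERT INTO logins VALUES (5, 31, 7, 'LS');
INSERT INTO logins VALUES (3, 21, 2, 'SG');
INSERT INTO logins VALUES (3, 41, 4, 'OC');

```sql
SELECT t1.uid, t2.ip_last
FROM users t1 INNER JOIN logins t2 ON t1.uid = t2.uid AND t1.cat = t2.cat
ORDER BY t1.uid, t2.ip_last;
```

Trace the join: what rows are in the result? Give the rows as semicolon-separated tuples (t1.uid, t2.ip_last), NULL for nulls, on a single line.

(1, 41)

INNER JOIN keeps only pairs where the ON condition holds.
Matching on t1.uid = t2.uid AND t1.cat = t2.cat.
- t1 row (uid=1, cat=LS): no match → dropped.
- t1 row (uid=7, cat=OC): no match → dropped.
- t1 row (uid=6, cat=OC): no match → dropped.
- t1 row (uid=4, cat=SG): no match → dropped.
- t1 row (uid=6, cat=SG): no match → dropped.
- t1 row (uid=1, cat=SG): matches 1 t2 row(s) → 1 output row(s).
- t1 row (uid=7, cat=SG): no match → dropped.
- t1 row (uid=2, cat=LS): no match → dropped.
After projecting and ordering:
t1.uid | t2.ip_last
1 | 41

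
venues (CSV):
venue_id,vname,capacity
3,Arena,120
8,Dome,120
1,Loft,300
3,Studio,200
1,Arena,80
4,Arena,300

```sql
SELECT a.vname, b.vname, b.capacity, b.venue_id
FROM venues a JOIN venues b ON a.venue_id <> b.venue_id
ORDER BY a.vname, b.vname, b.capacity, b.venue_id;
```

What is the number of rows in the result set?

INNER JOIN keeps only pairs where the ON condition holds.
Matching on a.venue_id <> b.venue_id.
Matched pairs: 26.
Total: 26 rows.

26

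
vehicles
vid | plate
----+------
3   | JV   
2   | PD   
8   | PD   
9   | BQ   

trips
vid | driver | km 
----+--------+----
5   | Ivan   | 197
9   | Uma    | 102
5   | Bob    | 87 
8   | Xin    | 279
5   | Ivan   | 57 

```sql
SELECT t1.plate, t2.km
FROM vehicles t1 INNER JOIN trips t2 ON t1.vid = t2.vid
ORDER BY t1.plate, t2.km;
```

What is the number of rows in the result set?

INNER JOIN keeps only pairs where the ON condition holds.
Matching on t1.vid = t2.vid.
- t1[0] vid=3 → no match; dropped.
- t1[1] vid=2 → no match; dropped.
- t1[2] vid=8 → 1 match(es) in t2 → 1 row(s).
- t1[3] vid=9 → 1 match(es) in t2 → 1 row(s).
Total: 2 rows.

2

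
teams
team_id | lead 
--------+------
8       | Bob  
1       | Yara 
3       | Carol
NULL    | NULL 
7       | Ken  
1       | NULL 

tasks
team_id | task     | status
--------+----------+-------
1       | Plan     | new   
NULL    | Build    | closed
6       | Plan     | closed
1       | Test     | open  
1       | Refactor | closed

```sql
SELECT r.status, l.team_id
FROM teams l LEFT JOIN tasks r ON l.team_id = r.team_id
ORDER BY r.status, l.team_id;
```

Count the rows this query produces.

10

LEFT JOIN keeps every row from `teams`; unmatched rows get NULL for `tasks`'s columns.
Matching on l.team_id = r.team_id. A NULL in a compared column never satisfies the condition.
- l (team_id=8) has no partner → padded with NULL.
- l (team_id=1) pairs with 3 row(s) of r.
- l (team_id=3) has no partner → padded with NULL.
- l (team_id=NULL) has no partner → padded with NULL.
- l (team_id=7) has no partner → padded with NULL.
- l (team_id=1) pairs with 3 row(s) of r.
Total: 6 matched + 4 padded = 10 rows.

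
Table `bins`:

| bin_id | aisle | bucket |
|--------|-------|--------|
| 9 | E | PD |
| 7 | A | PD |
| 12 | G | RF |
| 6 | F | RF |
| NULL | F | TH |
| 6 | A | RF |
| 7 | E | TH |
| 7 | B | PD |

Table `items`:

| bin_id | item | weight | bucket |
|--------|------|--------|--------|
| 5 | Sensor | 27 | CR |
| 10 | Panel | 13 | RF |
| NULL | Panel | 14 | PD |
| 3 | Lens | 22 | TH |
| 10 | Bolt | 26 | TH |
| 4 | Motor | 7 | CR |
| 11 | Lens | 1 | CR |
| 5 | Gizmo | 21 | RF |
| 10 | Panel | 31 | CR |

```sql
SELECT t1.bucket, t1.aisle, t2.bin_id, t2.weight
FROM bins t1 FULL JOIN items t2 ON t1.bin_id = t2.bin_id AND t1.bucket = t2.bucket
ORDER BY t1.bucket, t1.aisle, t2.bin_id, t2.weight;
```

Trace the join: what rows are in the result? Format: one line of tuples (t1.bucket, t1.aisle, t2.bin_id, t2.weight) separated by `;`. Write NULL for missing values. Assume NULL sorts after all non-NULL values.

(PD, A, NULL, NULL); (PD, B, NULL, NULL); (PD, E, NULL, NULL); (RF, A, NULL, NULL); (RF, F, NULL, NULL); (RF, G, NULL, NULL); (TH, E, NULL, NULL); (TH, F, NULL, NULL); (NULL, NULL, 3, 22); (NULL, NULL, 4, 7); (NULL, NULL, 5, 21); (NULL, NULL, 5, 27); (NULL, NULL, 10, 13); (NULL, NULL, 10, 26); (NULL, NULL, 10, 31); (NULL, NULL, 11, 1); (NULL, NULL, NULL, 14)

FULL OUTER JOIN keeps every row from both sides; unmatched rows get NULL for the other side's columns.
Matching on t1.bin_id = t2.bin_id AND t1.bucket = t2.bucket. A NULL in a compared column never satisfies the condition.
- t1 row (bin_id=9, bucket=PD): no match → kept, t2 columns NULL.
- t1 row (bin_id=7, bucket=PD): no match → kept, t2 columns NULL.
- t1 row (bin_id=12, bucket=RF): no match → kept, t2 columns NULL.
- t1 row (bin_id=6, bucket=RF): no match → kept, t2 columns NULL.
- t1 row (bin_id=NULL, bucket=TH): no match → kept, t2 columns NULL.
- t1 row (bin_id=6, bucket=RF): no match → kept, t2 columns NULL.
- t1 row (bin_id=7, bucket=TH): no match → kept, t2 columns NULL.
- t1 row (bin_id=7, bucket=PD): no match → kept, t2 columns NULL.
- 9 t2 row(s) had no t1 match → kept, t1 columns NULL.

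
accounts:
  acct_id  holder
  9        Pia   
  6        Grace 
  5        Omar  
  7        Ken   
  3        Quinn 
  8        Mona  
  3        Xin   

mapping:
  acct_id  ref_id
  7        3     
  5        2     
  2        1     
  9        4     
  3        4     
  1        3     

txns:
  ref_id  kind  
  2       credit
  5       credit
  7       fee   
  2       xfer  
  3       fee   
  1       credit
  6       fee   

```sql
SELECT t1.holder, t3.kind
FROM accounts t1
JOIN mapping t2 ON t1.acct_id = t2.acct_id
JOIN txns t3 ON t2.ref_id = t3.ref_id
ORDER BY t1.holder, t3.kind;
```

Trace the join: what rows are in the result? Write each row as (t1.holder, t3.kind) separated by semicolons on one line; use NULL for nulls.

(Ken, fee); (Omar, credit); (Omar, xfer)

Evaluate left to right. First `accounts t1 INNER JOIN mapping t2` on acct_id: 5 row(s).
Then INNER JOIN `txns t3` on ref_id: keep only rows whose t2.ref_id appears in t3.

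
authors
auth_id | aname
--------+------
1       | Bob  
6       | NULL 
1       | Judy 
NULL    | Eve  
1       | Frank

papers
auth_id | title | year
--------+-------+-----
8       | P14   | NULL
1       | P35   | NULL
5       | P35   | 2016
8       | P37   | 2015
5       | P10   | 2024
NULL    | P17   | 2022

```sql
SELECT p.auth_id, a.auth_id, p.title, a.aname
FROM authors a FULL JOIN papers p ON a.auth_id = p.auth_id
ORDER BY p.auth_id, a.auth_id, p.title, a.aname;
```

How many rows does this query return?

FULL OUTER JOIN keeps every row from both sides; unmatched rows get NULL for the other side's columns.
Matching on a.auth_id = p.auth_id. A NULL in a compared column never satisfies the condition.
Matched pairs: 3; unmatched a rows kept: 2; unmatched p rows kept: 5.
Total: 3 matched + 7 padded = 10 rows.

10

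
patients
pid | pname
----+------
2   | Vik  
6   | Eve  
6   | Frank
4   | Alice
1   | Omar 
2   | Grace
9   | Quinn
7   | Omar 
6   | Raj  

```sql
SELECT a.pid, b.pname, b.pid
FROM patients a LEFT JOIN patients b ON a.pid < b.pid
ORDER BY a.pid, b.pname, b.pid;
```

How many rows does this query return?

33

LEFT JOIN keeps every row from `patients a`; unmatched rows get NULL for `patients b`'s columns.
Matching on a.pid < b.pid.
- pid=2: 6 matching b row(s), so 6 row(s) emitted.
- pid=6: 2 matching b row(s), so 2 row(s) emitted.
- pid=6: 2 matching b row(s), so 2 row(s) emitted.
- pid=4: 5 matching b row(s), so 5 row(s) emitted.
- pid=1: 8 matching b row(s), so 8 row(s) emitted.
- pid=2: 6 matching b row(s), so 6 row(s) emitted.
- pid=9: no b row matches, row kept with b columns NULL.
- pid=7: 1 matching b row(s), so 1 row(s) emitted.
- pid=6: 2 matching b row(s), so 2 row(s) emitted.
Total: 32 matched + 1 padded = 33 rows.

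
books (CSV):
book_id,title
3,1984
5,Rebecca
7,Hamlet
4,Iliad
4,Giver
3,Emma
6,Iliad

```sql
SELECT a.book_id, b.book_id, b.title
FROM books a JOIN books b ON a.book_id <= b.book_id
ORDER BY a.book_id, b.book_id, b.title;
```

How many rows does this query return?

30

INNER JOIN keeps only pairs where the ON condition holds.
Matching on a.book_id <= b.book_id.
Matched pairs: 30.
Total: 30 rows.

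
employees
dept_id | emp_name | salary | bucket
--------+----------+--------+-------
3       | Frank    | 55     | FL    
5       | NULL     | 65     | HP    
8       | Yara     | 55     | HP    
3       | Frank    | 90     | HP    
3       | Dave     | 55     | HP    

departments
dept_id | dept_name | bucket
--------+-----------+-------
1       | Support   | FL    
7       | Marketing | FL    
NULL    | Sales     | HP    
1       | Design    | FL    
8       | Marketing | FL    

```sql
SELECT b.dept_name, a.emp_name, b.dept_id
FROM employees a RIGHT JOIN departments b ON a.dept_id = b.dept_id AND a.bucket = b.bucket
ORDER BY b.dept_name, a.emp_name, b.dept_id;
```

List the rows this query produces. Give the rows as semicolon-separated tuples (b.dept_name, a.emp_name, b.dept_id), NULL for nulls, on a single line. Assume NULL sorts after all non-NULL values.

(Design, NULL, 1); (Marketing, NULL, 7); (Marketing, NULL, 8); (Sales, NULL, NULL); (Support, NULL, 1)

RIGHT JOIN keeps every row from `departments`; unmatched rows get NULL for `employees`'s columns.
Matching on a.dept_id = b.dept_id AND a.bucket = b.bucket. A NULL in a compared column never satisfies the condition.
- a row (dept_id=3, bucket=FL): no match.
- a row (dept_id=5, bucket=HP): no match.
- a row (dept_id=8, bucket=HP): no match.
- a row (dept_id=3, bucket=HP): no match.
- a row (dept_id=3, bucket=HP): no match.
- 5 row(s) from b found no a partner → padded with NULL.
After projecting and ordering:
b.dept_name | a.emp_name | b.dept_id
Design | NULL | 1
Marketing | NULL | 7
Marketing | NULL | 8
Sales | NULL | NULL
Support | NULL | 1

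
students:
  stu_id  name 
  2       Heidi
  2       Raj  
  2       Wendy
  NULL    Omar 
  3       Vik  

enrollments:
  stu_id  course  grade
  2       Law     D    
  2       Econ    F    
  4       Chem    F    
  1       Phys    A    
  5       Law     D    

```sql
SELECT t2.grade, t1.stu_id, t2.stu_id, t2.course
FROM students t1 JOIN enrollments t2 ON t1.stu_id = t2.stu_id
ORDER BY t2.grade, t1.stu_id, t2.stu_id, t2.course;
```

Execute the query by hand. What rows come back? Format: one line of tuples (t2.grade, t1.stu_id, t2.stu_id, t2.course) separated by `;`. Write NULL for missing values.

(D, 2, 2, Law); (D, 2, 2, Law); (D, 2, 2, Law); (F, 2, 2, Econ); (F, 2, 2, Econ); (F, 2, 2, Econ)

INNER JOIN keeps only pairs where the ON condition holds.
Matching on t1.stu_id = t2.stu_id. A NULL in a compared column never satisfies the condition.
Matched pairs: 6.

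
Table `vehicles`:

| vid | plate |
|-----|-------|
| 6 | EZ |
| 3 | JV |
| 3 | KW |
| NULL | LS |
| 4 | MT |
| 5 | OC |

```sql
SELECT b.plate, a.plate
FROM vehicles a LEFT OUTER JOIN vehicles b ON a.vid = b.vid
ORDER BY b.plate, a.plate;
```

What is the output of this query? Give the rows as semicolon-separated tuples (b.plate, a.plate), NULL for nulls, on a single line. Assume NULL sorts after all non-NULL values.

LEFT JOIN keeps every row from `vehicles a`; unmatched rows get NULL for `vehicles b`'s columns.
Matching on a.vid = b.vid. A NULL in a compared column never satisfies the condition.
Matched pairs: 7; unmatched a rows kept: 1.

(EZ, EZ); (JV, JV); (JV, KW); (KW, JV); (KW, KW); (MT, MT); (OC, OC); (NULL, LS)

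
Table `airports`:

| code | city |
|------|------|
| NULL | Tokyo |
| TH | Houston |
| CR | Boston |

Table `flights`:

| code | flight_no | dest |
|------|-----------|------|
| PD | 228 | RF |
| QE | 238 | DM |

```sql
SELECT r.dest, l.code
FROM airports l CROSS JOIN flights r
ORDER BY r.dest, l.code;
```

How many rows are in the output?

6

CROSS JOIN pairs every row of `airports` with every row of `flights`: 3 × 2 = 6 rows.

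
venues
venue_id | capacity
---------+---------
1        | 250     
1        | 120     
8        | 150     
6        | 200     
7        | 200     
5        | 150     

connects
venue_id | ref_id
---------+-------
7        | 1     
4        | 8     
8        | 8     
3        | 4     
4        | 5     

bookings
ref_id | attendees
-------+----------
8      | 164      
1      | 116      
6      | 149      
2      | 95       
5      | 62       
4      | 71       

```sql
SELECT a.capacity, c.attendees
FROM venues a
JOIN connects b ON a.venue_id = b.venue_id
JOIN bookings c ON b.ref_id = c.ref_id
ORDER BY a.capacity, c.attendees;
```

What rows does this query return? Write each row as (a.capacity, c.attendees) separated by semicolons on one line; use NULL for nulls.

Joins associate left-to-right: venues INNER JOIN connects on venue_id gives 2 intermediate row(s).
Then INNER JOIN `bookings c` on ref_id: keep only rows whose b.ref_id appears in c.

(150, 164); (200, 116)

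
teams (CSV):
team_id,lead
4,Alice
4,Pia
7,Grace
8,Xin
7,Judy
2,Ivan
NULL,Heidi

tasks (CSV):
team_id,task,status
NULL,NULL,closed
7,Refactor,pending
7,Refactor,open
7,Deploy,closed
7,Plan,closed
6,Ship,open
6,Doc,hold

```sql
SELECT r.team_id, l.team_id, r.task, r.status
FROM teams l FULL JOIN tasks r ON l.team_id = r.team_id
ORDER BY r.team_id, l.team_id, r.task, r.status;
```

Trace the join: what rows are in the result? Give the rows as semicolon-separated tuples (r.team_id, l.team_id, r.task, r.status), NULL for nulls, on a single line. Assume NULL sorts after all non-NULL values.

(6, NULL, Doc, hold); (6, NULL, Ship, open); (7, 7, Deploy, closed); (7, 7, Deploy, closed); (7, 7, Plan, closed); (7, 7, Plan, closed); (7, 7, Refactor, open); (7, 7, Refactor, open); (7, 7, Refactor, pending); (7, 7, Refactor, pending); (NULL, 2, NULL, NULL); (NULL, 4, NULL, NULL); (NULL, 4, NULL, NULL); (NULL, 8, NULL, NULL); (NULL, NULL, NULL, closed); (NULL, NULL, NULL, NULL)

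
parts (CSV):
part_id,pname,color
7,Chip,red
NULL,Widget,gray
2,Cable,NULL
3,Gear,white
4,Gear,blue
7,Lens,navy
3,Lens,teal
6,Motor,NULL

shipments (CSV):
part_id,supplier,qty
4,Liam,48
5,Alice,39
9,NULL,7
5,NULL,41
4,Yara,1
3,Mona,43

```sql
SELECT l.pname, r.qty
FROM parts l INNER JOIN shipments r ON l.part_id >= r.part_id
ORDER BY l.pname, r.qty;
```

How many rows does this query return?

INNER JOIN keeps only pairs where the ON condition holds.
Matching on l.part_id >= r.part_id. A NULL in a compared column never satisfies the condition.
- part_id=7: 5 matching r row(s), so 5 row(s) emitted.
- part_id=NULL: no matching r row, dropped.
- part_id=2: no matching r row, dropped.
- part_id=3: 1 matching r row(s), so 1 row(s) emitted.
- part_id=4: 3 matching r row(s), so 3 row(s) emitted.
- part_id=7: 5 matching r row(s), so 5 row(s) emitted.
- part_id=3: 1 matching r row(s), so 1 row(s) emitted.
- part_id=6: 5 matching r row(s), so 5 row(s) emitted.
Total: 20 rows.

20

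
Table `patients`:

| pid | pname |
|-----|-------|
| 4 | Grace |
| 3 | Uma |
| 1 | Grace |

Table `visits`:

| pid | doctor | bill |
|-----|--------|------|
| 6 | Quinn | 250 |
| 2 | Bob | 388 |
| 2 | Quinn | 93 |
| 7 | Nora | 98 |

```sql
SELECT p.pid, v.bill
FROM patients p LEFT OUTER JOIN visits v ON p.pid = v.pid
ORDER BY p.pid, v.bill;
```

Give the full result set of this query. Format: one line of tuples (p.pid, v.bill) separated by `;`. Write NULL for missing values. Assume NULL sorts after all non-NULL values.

LEFT JOIN keeps every row from `patients`; unmatched rows get NULL for `visits`'s columns.
Matching on p.pid = v.pid.
- p[0] pid=4 → no match; kept with NULLs on the v side.
- p[1] pid=3 → no match; kept with NULLs on the v side.
- p[2] pid=1 → no match; kept with NULLs on the v side.
After projecting and ordering:
p.pid | v.bill
1 | NULL
3 | NULL
4 | NULL

(1, NULL); (3, NULL); (4, NULL)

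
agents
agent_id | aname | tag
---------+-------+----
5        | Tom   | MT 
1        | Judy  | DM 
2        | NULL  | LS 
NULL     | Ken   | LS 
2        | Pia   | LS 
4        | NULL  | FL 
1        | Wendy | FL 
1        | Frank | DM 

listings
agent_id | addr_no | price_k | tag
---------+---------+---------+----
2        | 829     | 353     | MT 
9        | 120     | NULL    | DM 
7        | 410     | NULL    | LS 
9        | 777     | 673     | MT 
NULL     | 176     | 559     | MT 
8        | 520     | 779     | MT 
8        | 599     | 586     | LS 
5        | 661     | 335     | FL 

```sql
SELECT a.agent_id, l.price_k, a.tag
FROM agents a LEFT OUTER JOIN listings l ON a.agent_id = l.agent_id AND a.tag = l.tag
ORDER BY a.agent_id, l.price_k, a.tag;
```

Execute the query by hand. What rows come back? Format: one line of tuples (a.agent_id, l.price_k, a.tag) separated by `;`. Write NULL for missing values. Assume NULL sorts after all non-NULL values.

LEFT JOIN keeps every row from `agents`; unmatched rows get NULL for `listings`'s columns.
Matching on a.agent_id = l.agent_id AND a.tag = l.tag. A NULL in a compared column never satisfies the condition.
- a row (agent_id=5, tag=MT): no match → kept, l columns NULL.
- a row (agent_id=1, tag=DM): no match → kept, l columns NULL.
- a row (agent_id=2, tag=LS): no match → kept, l columns NULL.
- a row (agent_id=NULL, tag=LS): no match → kept, l columns NULL.
- a row (agent_id=2, tag=LS): no match → kept, l columns NULL.
- a row (agent_id=4, tag=FL): no match → kept, l columns NULL.
- a row (agent_id=1, tag=FL): no match → kept, l columns NULL.
- a row (agent_id=1, tag=DM): no match → kept, l columns NULL.
After projecting and ordering:
a.agent_id | l.price_k | a.tag
1 | NULL | DM
1 | NULL | DM
1 | NULL | FL
2 | NULL | LS
2 | NULL | LS
4 | NULL | FL
5 | NULL | MT
NULL | NULL | LS

(1, NULL, DM); (1, NULL, DM); (1, NULL, FL); (2, NULL, LS); (2, NULL, LS); (4, NULL, FL); (5, NULL, MT); (NULL, NULL, LS)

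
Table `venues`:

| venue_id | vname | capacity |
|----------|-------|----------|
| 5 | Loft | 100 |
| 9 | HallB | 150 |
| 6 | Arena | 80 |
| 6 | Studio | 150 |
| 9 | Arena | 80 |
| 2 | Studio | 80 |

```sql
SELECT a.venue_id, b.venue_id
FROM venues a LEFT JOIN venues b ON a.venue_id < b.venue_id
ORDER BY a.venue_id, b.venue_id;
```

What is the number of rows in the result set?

15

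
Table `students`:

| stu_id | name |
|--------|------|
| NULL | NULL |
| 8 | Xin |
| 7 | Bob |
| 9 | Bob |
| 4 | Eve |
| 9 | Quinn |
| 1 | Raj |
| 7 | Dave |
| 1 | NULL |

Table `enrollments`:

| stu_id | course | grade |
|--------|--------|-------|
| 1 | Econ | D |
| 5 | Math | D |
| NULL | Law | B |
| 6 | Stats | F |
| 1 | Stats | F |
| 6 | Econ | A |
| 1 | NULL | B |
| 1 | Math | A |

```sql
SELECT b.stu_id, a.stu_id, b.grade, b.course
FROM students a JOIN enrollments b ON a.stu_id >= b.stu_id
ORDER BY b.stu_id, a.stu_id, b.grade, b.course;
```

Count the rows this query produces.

47

INNER JOIN keeps only pairs where the ON condition holds.
Matching on a.stu_id >= b.stu_id. A NULL in a compared column never satisfies the condition.
- stu_id=NULL: no matching b row, dropped.
- stu_id=8: 7 matching b row(s), so 7 row(s) emitted.
- stu_id=7: 7 matching b row(s), so 7 row(s) emitted.
- stu_id=9: 7 matching b row(s), so 7 row(s) emitted.
- stu_id=4: 4 matching b row(s), so 4 row(s) emitted.
- stu_id=9: 7 matching b row(s), so 7 row(s) emitted.
- stu_id=1: 4 matching b row(s), so 4 row(s) emitted.
- stu_id=7: 7 matching b row(s), so 7 row(s) emitted.
- stu_id=1: 4 matching b row(s), so 4 row(s) emitted.
Total: 47 rows.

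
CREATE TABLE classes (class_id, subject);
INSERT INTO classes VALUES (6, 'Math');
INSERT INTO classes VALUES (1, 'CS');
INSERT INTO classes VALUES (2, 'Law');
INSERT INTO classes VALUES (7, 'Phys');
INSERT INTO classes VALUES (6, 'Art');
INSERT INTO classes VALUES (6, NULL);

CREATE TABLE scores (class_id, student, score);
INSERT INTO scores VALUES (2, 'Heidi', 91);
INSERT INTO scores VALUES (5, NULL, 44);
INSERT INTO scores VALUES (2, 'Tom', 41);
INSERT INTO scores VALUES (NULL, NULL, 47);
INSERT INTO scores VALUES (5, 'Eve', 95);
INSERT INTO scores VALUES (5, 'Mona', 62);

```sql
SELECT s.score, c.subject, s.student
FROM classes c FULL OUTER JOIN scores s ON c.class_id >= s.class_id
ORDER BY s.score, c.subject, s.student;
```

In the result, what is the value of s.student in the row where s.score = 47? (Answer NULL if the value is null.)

FULL OUTER JOIN keeps every row from both sides; unmatched rows get NULL for the other side's columns.
Matching on c.class_id >= s.class_id. A NULL in a compared column never satisfies the condition.
Matched pairs: 22; unmatched c rows kept: 1; unmatched s rows kept: 1.

NULL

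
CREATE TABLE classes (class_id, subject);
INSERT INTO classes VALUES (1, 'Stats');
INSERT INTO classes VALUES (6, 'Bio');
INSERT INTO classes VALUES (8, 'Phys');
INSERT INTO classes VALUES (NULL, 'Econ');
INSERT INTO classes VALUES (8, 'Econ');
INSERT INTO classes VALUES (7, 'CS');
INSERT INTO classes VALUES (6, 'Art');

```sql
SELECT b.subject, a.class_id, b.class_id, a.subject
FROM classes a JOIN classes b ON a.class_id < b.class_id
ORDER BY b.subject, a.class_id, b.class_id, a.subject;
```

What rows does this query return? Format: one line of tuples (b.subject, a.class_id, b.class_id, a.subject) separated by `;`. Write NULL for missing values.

INNER JOIN keeps only pairs where the ON condition holds.
Matching on a.class_id < b.class_id. A NULL in a compared column never satisfies the condition.
Matched pairs: 13.

(Art, 1, 6, Stats); (Bio, 1, 6, Stats); (CS, 1, 7, Stats); (CS, 6, 7, Art); (CS, 6, 7, Bio); (Econ, 1, 8, Stats); (Econ, 6, 8, Art); (Econ, 6, 8, Bio); (Econ, 7, 8, CS); (Phys, 1, 8, Stats); (Phys, 6, 8, Art); (Phys, 6, 8, Bio); (Phys, 7, 8, CS)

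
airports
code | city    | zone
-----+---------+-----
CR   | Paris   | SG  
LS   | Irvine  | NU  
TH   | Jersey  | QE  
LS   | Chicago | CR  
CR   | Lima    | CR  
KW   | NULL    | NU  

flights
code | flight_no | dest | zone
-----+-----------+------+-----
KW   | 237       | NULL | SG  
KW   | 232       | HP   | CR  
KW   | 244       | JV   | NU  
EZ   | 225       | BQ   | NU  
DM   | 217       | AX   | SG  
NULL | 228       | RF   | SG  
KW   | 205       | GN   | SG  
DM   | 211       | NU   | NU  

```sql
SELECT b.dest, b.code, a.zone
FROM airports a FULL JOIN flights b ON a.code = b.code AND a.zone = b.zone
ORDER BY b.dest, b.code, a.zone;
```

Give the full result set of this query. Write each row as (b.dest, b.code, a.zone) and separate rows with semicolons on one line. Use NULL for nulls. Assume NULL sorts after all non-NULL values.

FULL OUTER JOIN keeps every row from both sides; unmatched rows get NULL for the other side's columns.
Matching on a.code = b.code AND a.zone = b.zone. A NULL in a compared column never satisfies the condition.
- a[0] code=CR, zone=SG → no match; kept with NULLs on the b side.
- a[1] code=LS, zone=NU → no match; kept with NULLs on the b side.
- a[2] code=TH, zone=QE → no match; kept with NULLs on the b side.
- a[3] code=LS, zone=CR → no match; kept with NULLs on the b side.
- a[4] code=CR, zone=CR → no match; kept with NULLs on the b side.
- a[5] code=KW, zone=NU → 1 match(es) in b → 1 row(s).
- 7 row(s) from b found no a partner → padded with NULL.

(AX, DM, NULL); (BQ, EZ, NULL); (GN, KW, NULL); (HP, KW, NULL); (JV, KW, NU); (NU, DM, NULL); (RF, NULL, NULL); (NULL, KW, NULL); (NULL, NULL, CR); (NULL, NULL, CR); (NULL, NULL, NU); (NULL, NULL, QE); (NULL, NULL, SG)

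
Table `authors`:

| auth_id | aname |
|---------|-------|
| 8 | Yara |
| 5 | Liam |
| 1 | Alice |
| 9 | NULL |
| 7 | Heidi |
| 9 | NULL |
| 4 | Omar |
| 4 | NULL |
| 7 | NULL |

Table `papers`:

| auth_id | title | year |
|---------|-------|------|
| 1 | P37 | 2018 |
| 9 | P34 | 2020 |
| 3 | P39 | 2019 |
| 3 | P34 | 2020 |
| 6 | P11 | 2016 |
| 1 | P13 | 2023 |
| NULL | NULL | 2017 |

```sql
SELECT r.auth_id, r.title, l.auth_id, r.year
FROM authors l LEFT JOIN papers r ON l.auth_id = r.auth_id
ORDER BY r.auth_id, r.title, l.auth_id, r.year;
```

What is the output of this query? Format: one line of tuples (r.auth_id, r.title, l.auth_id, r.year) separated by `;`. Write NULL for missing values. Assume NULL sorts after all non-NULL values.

(1, P13, 1, 2023); (1, P37, 1, 2018); (9, P34, 9, 2020); (9, P34, 9, 2020); (NULL, NULL, 4, NULL); (NULL, NULL, 4, NULL); (NULL, NULL, 5, NULL); (NULL, NULL, 7, NULL); (NULL, NULL, 7, NULL); (NULL, NULL, 8, NULL)

LEFT JOIN keeps every row from `authors`; unmatched rows get NULL for `papers`'s columns.
Matching on l.auth_id = r.auth_id. A NULL in a compared column never satisfies the condition.
- l (auth_id=8) has no partner → padded with NULL.
- l (auth_id=5) has no partner → padded with NULL.
- l (auth_id=1) pairs with 2 row(s) of r.
- l (auth_id=9) pairs with 1 row(s) of r.
- l (auth_id=7) has no partner → padded with NULL.
- l (auth_id=9) pairs with 1 row(s) of r.
- l (auth_id=4) has no partner → padded with NULL.
- l (auth_id=4) has no partner → padded with NULL.
- l (auth_id=7) has no partner → padded with NULL.
After projecting and ordering:
r.auth_id | r.title | l.auth_id | r.year
1 | P13 | 1 | 2023
1 | P37 | 1 | 2018
9 | P34 | 9 | 2020
9 | P34 | 9 | 2020
NULL | NULL | 4 | NULL
NULL | NULL | 4 | NULL
NULL | NULL | 5 | NULL
NULL | NULL | 7 | NULL
NULL | NULL | 7 | NULL
NULL | NULL | 8 | NULL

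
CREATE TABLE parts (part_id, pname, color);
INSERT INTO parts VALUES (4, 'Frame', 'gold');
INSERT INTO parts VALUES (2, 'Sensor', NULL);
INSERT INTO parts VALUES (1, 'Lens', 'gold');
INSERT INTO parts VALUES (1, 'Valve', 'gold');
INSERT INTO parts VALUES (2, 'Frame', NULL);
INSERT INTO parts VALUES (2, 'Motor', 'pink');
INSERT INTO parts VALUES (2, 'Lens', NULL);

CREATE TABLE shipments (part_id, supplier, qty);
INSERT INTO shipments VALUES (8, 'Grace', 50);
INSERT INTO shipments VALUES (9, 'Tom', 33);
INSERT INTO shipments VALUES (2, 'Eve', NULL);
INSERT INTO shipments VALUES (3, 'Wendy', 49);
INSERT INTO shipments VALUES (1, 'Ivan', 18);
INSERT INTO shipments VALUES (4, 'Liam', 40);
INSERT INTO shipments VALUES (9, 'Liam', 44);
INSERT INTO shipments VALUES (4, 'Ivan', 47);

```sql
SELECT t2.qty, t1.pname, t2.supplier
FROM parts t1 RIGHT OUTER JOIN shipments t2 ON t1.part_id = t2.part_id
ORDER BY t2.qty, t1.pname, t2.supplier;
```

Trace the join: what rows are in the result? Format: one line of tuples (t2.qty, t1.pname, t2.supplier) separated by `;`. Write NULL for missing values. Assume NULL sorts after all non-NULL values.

RIGHT JOIN keeps every row from `shipments`; unmatched rows get NULL for `parts`'s columns.
Matching on t1.part_id = t2.part_id.
Matched pairs: 8; unmatched t2 rows kept: 4.

(18, Lens, Ivan); (18, Valve, Ivan); (33, NULL, Tom); (40, Frame, Liam); (44, NULL, Liam); (47, Frame, Ivan); (49, NULL, Wendy); (50, NULL, Grace); (NULL, Frame, Eve); (NULL, Lens, Eve); (NULL, Motor, Eve); (NULL, Sensor, Eve)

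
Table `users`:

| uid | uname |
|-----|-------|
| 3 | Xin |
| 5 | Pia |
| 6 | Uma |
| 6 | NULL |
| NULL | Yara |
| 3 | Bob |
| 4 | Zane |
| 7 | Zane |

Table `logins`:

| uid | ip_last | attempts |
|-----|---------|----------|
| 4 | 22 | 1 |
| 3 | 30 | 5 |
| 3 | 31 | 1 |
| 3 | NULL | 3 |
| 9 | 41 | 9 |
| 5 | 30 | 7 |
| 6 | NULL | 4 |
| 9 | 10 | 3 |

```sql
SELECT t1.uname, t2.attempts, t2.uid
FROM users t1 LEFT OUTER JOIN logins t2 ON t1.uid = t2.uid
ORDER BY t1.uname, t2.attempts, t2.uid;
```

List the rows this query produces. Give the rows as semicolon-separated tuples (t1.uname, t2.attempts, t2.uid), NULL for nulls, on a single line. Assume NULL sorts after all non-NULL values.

(Bob, 1, 3); (Bob, 3, 3); (Bob, 5, 3); (Pia, 7, 5); (Uma, 4, 6); (Xin, 1, 3); (Xin, 3, 3); (Xin, 5, 3); (Yara, NULL, NULL); (Zane, 1, 4); (Zane, NULL, NULL); (NULL, 4, 6)

LEFT JOIN keeps every row from `users`; unmatched rows get NULL for `logins`'s columns.
Matching on t1.uid = t2.uid. A NULL in a compared column never satisfies the condition.
- t1 (uid=3) pairs with 3 row(s) of t2.
- t1 (uid=5) pairs with 1 row(s) of t2.
- t1 (uid=6) pairs with 1 row(s) of t2.
- t1 (uid=6) pairs with 1 row(s) of t2.
- t1 (uid=NULL) has no partner → padded with NULL.
- t1 (uid=3) pairs with 3 row(s) of t2.
- t1 (uid=4) pairs with 1 row(s) of t2.
- t1 (uid=7) has no partner → padded with NULL.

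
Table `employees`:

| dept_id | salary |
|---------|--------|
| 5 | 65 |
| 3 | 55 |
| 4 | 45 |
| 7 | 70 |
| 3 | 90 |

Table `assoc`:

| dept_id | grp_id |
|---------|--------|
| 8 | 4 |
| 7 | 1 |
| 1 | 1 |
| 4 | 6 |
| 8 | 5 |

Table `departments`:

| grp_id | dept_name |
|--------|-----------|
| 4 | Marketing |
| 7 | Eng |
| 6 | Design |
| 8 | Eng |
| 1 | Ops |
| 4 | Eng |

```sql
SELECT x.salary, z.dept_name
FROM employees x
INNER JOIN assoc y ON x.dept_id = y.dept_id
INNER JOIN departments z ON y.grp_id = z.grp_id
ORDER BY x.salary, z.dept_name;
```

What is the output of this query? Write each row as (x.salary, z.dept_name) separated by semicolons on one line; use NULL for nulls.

Step 1 — x INNER JOIN y on dept_id → 2 row(s).
Then INNER JOIN `departments z` on grp_id: keep only rows whose y.grp_id appears in z.

(45, Design); (70, Ops)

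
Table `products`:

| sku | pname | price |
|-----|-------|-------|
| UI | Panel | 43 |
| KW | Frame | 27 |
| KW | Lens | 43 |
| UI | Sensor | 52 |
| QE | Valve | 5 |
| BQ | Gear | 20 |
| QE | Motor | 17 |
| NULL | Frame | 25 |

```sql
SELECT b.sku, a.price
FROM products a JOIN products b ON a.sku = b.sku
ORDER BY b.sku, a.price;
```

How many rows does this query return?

13

INNER JOIN keeps only pairs where the ON condition holds.
Matching on a.sku = b.sku. A NULL in a compared column never satisfies the condition.
- sku=UI: 2 matching b row(s), so 2 row(s) emitted.
- sku=KW: 2 matching b row(s), so 2 row(s) emitted.
- sku=KW: 2 matching b row(s), so 2 row(s) emitted.
- sku=UI: 2 matching b row(s), so 2 row(s) emitted.
- sku=QE: 2 matching b row(s), so 2 row(s) emitted.
- sku=BQ: 1 matching b row(s), so 1 row(s) emitted.
- sku=QE: 2 matching b row(s), so 2 row(s) emitted.
- sku=NULL: no matching b row, dropped.
Total: 13 rows.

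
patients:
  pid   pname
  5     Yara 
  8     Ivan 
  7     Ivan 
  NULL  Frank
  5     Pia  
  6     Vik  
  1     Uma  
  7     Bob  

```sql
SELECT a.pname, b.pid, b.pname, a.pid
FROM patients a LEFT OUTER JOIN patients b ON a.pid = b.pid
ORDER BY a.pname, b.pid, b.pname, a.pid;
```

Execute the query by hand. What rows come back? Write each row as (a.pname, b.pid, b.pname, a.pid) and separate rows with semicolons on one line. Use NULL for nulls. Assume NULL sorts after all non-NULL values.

LEFT JOIN keeps every row from `patients a`; unmatched rows get NULL for `patients b`'s columns.
Matching on a.pid = b.pid. A NULL in a compared column never satisfies the condition.
Matched pairs: 11; unmatched a rows kept: 1.

(Bob, 7, Bob, 7); (Bob, 7, Ivan, 7); (Frank, NULL, NULL, NULL); (Ivan, 7, Bob, 7); (Ivan, 7, Ivan, 7); (Ivan, 8, Ivan, 8); (Pia, 5, Pia, 5); (Pia, 5, Yara, 5); (Uma, 1, Uma, 1); (Vik, 6, Vik, 6); (Yara, 5, Pia, 5); (Yara, 5, Yara, 5)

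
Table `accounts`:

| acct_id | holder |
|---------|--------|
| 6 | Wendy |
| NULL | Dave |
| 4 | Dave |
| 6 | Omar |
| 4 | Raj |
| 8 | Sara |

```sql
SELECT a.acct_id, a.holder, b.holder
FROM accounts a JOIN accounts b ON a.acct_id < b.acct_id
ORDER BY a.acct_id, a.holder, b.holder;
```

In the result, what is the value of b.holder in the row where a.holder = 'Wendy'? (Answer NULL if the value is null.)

Sara

INNER JOIN keeps only pairs where the ON condition holds.
Matching on a.acct_id < b.acct_id. A NULL in a compared column never satisfies the condition.
Matched pairs: 8.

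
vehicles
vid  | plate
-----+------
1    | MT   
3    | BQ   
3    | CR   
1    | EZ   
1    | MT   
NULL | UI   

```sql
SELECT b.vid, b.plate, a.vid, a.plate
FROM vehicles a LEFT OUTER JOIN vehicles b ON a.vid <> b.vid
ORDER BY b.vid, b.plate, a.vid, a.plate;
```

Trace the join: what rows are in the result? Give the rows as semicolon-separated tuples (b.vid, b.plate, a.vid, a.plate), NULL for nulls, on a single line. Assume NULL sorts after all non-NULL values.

(1, EZ, 3, BQ); (1, EZ, 3, CR); (1, MT, 3, BQ); (1, MT, 3, BQ); (1, MT, 3, CR); (1, MT, 3, CR); (3, BQ, 1, EZ); (3, BQ, 1, MT); (3, BQ, 1, MT); (3, CR, 1, EZ); (3, CR, 1, MT); (3, CR, 1, MT); (NULL, NULL, NULL, UI)

LEFT JOIN keeps every row from `vehicles a`; unmatched rows get NULL for `vehicles b`'s columns.
Matching on a.vid <> b.vid. A NULL in a compared column never satisfies the condition.
- a[0] vid=1 → 2 match(es) in b → 2 row(s).
- a[1] vid=3 → 3 match(es) in b → 3 row(s).
- a[2] vid=3 → 3 match(es) in b → 3 row(s).
- a[3] vid=1 → 2 match(es) in b → 2 row(s).
- a[4] vid=1 → 2 match(es) in b → 2 row(s).
- a[5] vid=NULL → no match; kept with NULLs on the b side.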